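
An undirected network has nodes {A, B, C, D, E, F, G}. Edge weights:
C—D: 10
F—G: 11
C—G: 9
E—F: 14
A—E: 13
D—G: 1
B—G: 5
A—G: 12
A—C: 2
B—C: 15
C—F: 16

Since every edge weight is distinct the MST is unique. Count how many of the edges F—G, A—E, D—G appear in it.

3

Kruskal's algorithm — process edges by increasing weight (ties by edge label):
D—G (1): add — endpoints in different components.
A—C (2): add — endpoints in different components.
B—G (5): add — endpoints in different components.
C—G (9): add — endpoints in different components.
C—D (10): skip — C and D already connected.
F—G (11): add — endpoints in different components.
A—G (12): skip — A and G already connected.
A—E (13): add — endpoints in different components.
MST edge set: {D—G, A—C, B—G, C—G, F—G, A—E}.
Of the listed edges, {F—G, A—E, D—G} are in the MST → 3.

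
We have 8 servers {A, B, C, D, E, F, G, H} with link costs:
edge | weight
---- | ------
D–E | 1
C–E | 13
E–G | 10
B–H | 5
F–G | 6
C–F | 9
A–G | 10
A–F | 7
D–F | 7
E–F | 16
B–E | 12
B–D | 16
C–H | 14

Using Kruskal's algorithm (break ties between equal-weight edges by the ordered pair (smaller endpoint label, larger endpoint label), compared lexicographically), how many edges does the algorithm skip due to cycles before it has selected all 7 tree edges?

2

Kruskal: consider edges lightest-first.
D–E (1): add — endpoints in different components.
B–H (5): add — endpoints in different components.
F–G (6): add — endpoints in different components.
A–F (7): add — endpoints in different components.
D–F (7): add — endpoints in different components.
C–F (9): add — endpoints in different components.
A–G (10): skip — A and G already connected.
E–G (10): skip — E and G already connected.
B–E (12): add — endpoints in different components.
Edges rejected before the tree was complete: 2.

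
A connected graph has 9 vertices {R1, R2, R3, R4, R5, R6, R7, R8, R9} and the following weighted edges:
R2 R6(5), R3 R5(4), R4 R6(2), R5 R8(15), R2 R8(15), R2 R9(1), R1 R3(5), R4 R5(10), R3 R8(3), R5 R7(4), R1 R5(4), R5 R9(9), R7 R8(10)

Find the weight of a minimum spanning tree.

Kruskal's algorithm — process edges by increasing weight (ties by edge label):
R2 R9 (1): add — endpoints in different components.
R4 R6 (2): add — endpoints in different components.
R3 R8 (3): add — endpoints in different components.
R1 R5 (4): add — endpoints in different components.
R3 R5 (4): add — endpoints in different components.
R5 R7 (4): add — endpoints in different components.
R1 R3 (5): skip — R1 and R3 already connected.
R2 R6 (5): add — endpoints in different components.
R5 R9 (9): add — endpoints in different components.
MST edges: R2 R9, R4 R6, R3 R8, R1 R5, R3 R5, R5 R7, R2 R6, R5 R9; total weight 1+2+3+4+4+4+5+9 = 32.

32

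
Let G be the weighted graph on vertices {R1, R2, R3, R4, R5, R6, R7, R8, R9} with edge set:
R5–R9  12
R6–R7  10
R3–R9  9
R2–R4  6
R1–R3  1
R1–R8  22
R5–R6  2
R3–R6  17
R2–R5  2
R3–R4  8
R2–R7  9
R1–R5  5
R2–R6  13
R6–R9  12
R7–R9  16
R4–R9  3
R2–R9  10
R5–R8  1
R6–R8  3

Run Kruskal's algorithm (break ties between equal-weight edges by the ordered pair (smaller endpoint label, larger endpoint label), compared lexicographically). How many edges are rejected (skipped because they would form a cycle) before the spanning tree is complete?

2

Kruskal's algorithm — process edges by increasing weight (ties by edge label):
R1–R3 (1): add — endpoints in different components.
R5–R8 (1): add — endpoints in different components.
R2–R5 (2): add — endpoints in different components.
R5–R6 (2): add — endpoints in different components.
R4–R9 (3): add — endpoints in different components.
R6–R8 (3): skip — R6 and R8 already connected.
R1–R5 (5): add — endpoints in different components.
R2–R4 (6): add — endpoints in different components.
R3–R4 (8): skip — R3 and R4 already connected.
R2–R7 (9): add — endpoints in different components.
Edges rejected before the tree was complete: 2.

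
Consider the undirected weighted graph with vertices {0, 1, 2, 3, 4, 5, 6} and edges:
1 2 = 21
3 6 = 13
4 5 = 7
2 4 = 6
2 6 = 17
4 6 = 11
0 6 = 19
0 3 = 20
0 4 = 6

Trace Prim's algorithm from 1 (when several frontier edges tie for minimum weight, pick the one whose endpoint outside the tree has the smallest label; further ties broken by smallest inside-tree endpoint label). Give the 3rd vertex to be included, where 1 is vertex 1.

Prim, starting at 1.
Step 1: cheapest edge leaving the tree is 1 2 (21); add 2.
Step 2: cheapest edge leaving the tree is 2 4 (6); add 4.
Step 3: cheapest edge leaving the tree is 0 4 (6); add 0.
Step 4: cheapest edge leaving the tree is 4 5 (7); add 5.
Step 5: cheapest edge leaving the tree is 4 6 (11); add 6.
Step 6: cheapest edge leaving the tree is 3 6 (13); add 3.
Vertex order: 1, 2, 4, 0, 5, 6, 3. The 3rd vertex is 4.

4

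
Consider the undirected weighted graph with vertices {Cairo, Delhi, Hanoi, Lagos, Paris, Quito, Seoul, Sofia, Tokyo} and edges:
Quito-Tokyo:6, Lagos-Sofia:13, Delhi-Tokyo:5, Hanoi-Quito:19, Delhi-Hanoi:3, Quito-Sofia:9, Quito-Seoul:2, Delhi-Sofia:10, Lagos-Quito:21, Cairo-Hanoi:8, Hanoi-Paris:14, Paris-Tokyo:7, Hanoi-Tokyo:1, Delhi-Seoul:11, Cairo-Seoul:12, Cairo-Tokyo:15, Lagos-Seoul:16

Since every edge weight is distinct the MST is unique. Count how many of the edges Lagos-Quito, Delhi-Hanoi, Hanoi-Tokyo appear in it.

2

Kruskal: consider edges lightest-first.
Hanoi-Tokyo (1): add — endpoints in different components.
Quito-Seoul (2): add — endpoints in different components.
Delhi-Hanoi (3): add — endpoints in different components.
Delhi-Tokyo (5): skip — Tokyo and Delhi already connected.
Quito-Tokyo (6): add — endpoints in different components.
Paris-Tokyo (7): add — endpoints in different components.
Cairo-Hanoi (8): add — endpoints in different components.
Quito-Sofia (9): add — endpoints in different components.
Delhi-Sofia (10): skip — Sofia and Delhi already connected.
Delhi-Seoul (11): skip — Seoul and Delhi already connected.
Cairo-Seoul (12): skip — Cairo and Seoul already connected.
Lagos-Sofia (13): add — endpoints in different components.
MST edge set: {Hanoi-Tokyo, Quito-Seoul, Delhi-Hanoi, Quito-Tokyo, Paris-Tokyo, Cairo-Hanoi, Quito-Sofia, Lagos-Sofia}.
Of the listed edges, {Delhi-Hanoi, Hanoi-Tokyo} are in the MST → 2.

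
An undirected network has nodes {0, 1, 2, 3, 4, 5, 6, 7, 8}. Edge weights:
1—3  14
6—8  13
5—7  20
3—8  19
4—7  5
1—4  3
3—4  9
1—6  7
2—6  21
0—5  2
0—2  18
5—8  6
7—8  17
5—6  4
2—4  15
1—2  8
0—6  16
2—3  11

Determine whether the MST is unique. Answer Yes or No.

Sort edges by weight, then run Kruskal:
0—5 (2): add — endpoints in different components.
1—4 (3): add — endpoints in different components.
5—6 (4): add — endpoints in different components.
4—7 (5): add — endpoints in different components.
5—8 (6): add — endpoints in different components.
1—6 (7): add — endpoints in different components.
1—2 (8): add — endpoints in different components.
3—4 (9): add — endpoints in different components.
Every non-tree edge has weight strictly greater than the heaviest edge on the tree path between its endpoints, so the MST is unique.

Yes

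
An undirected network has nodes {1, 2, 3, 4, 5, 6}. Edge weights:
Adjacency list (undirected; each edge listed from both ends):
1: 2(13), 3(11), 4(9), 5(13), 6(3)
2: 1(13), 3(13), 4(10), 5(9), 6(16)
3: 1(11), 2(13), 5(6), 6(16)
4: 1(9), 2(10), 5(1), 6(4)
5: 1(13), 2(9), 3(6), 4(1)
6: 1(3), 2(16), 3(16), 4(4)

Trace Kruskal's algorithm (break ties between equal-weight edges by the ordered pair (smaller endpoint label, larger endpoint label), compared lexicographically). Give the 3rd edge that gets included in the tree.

4-6

Kruskal's algorithm — process edges by increasing weight (ties by edge label):
4–5 (1): add. Components now {1} {2} {3} {4,5} {6}
1–6 (3): add. Components now {1,6} {2} {3} {4,5}
4–6 (4): add. Components now {1,4,5,6} {2} {3}
3–5 (6): add. Components now {1,3,4,5,6} {2}
1–4 (9): skip — 1 and 4 already connected.
2–5 (9): add. Components now {1,2,3,4,5,6}
The 3rd edge added is 4–6.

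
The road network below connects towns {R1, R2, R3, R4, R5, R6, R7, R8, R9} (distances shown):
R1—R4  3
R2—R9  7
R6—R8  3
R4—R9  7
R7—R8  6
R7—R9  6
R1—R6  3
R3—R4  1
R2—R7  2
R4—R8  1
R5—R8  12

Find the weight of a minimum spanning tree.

34

Kruskal's algorithm — process edges by increasing weight (ties by edge label):
R3—R4 (1): add — endpoints in different components.
R4—R8 (1): add — endpoints in different components.
R2—R7 (2): add — endpoints in different components.
R1—R4 (3): add — endpoints in different components.
R1—R6 (3): add — endpoints in different components.
R6—R8 (3): skip — R8 and R6 already connected.
R7—R8 (6): add — endpoints in different components.
R7—R9 (6): add — endpoints in different components.
R2—R9 (7): skip — R2 and R9 already connected.
R4—R9 (7): skip — R4 and R9 already connected.
R5—R8 (12): add — endpoints in different components.
MST edges: R3—R4, R4—R8, R2—R7, R1—R4, R1—R6, R7—R8, R7—R9, R5—R8; total weight 1+1+2+3+3+6+6+12 = 34.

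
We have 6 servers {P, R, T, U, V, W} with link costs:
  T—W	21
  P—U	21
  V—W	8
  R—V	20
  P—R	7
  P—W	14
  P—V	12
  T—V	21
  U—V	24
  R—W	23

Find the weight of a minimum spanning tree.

Sort edges by weight, then run Kruskal:
P—R (7): add. Components now {U} {P,R} {W} {V} {T}
V—W (8): add. Components now {U} {P,R} {V,W} {T}
P—V (12): add. Components now {U} {P,R,V,W} {T}
P—W (14): skip — W and P already connected.
R—V (20): skip — R and V already connected.
P—U (21): add. Components now {P,R,U,V,W} {T}
T—V (21): add. Components now {P,R,T,U,V,W}
MST edges: P—R, V—W, P—V, P—U, T—V; total weight 7+8+12+21+21 = 69.

69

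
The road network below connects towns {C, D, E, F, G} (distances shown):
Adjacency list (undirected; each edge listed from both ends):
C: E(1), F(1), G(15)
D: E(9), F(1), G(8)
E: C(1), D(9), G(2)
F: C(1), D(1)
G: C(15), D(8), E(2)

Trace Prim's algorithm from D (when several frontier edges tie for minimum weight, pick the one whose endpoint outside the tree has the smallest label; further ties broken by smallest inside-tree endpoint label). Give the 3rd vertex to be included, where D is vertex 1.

C

Prim, starting at D.
Step 1: cheapest edge leaving the tree is D–F (1); add F.
Step 2: cheapest edge leaving the tree is C–F (1); add C.
Step 3: cheapest edge leaving the tree is C–E (1); add E.
Step 4: cheapest edge leaving the tree is E–G (2); add G.
Vertex order: D, F, C, E, G. The 3rd vertex is C.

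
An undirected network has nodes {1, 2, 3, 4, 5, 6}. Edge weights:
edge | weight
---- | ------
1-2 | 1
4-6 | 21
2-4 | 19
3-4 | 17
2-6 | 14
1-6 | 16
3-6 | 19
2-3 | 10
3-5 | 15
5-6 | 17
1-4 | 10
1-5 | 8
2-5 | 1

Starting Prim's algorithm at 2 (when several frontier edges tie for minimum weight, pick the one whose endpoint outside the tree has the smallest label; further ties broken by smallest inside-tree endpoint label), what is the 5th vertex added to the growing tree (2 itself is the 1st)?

Grow the tree from 2 using Prim:
Step 1: cheapest edge leaving the tree is 1-2 (1); add 1.
Step 2: cheapest edge leaving the tree is 2-5 (1); add 5.
Step 3: cheapest edge leaving the tree is 2-3 (10); add 3.
Step 4: cheapest edge leaving the tree is 1-4 (10); add 4.
Step 5: cheapest edge leaving the tree is 2-6 (14); add 6.
Vertex order: 2, 1, 5, 3, 4, 6. The 5th vertex is 4.

4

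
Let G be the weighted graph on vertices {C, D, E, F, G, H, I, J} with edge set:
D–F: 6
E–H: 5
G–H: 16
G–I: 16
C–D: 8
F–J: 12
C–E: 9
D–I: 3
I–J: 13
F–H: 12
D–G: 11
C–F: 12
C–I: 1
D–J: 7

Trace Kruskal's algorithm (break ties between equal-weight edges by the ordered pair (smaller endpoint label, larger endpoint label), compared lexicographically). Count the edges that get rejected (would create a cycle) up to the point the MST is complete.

Kruskal: consider edges lightest-first.
C–I (1): add — endpoints in different components.
D–I (3): add — endpoints in different components.
E–H (5): add — endpoints in different components.
D–F (6): add — endpoints in different components.
D–J (7): add — endpoints in different components.
C–D (8): skip — C and D already connected.
C–E (9): add — endpoints in different components.
D–G (11): add — endpoints in different components.
Edges rejected before the tree was complete: 1.

1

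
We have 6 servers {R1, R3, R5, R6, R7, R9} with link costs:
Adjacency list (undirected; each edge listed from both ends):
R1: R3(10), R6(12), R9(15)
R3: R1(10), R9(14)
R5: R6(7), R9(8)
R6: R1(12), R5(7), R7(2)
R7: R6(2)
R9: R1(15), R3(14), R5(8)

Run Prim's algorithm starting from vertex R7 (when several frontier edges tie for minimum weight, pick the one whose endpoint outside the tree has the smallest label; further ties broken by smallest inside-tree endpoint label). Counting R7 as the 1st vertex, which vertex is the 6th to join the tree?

Grow the tree from R7 using Prim:
Step 1: cheapest edge leaving the tree is R6–R7 (2); add R6.
Step 2: cheapest edge leaving the tree is R5–R6 (7); add R5.
Step 3: cheapest edge leaving the tree is R5–R9 (8); add R9.
Step 4: cheapest edge leaving the tree is R1–R6 (12); add R1.
Step 5: cheapest edge leaving the tree is R1–R3 (10); add R3.
Vertex order: R7, R6, R5, R9, R1, R3. The 6th vertex is R3.

R3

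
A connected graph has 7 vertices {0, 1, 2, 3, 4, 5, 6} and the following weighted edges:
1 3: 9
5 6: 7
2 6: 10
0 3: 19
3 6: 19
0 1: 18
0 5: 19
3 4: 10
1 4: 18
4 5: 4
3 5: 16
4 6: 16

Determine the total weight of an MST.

Prim's algorithm from 6:
Step 1: cheapest edge leaving the tree is 5 6 (7); add 5.
Step 2: cheapest edge leaving the tree is 4 5 (4); add 4.
Step 3: cheapest edge leaving the tree is 2 6 (10); add 2.
Step 4: cheapest edge leaving the tree is 3 4 (10); add 3.
Step 5: cheapest edge leaving the tree is 1 3 (9); add 1.
Step 6: cheapest edge leaving the tree is 0 1 (18); add 0.
MST edges: 5 6, 4 5, 2 6, 3 4, 1 3, 0 1; total weight 7+4+10+10+9+18 = 58.

58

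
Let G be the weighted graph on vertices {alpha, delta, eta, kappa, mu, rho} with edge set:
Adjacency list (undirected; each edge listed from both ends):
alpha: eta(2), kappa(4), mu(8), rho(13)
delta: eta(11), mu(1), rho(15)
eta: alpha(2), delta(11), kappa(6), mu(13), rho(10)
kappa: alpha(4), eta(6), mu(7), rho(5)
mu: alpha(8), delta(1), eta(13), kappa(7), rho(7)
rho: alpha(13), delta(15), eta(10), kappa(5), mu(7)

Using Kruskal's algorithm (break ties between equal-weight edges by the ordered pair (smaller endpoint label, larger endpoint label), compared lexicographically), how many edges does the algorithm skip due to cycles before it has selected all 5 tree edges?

1

Kruskal: consider edges lightest-first.
delta–mu (1): add. Components now {delta,mu} {alpha} {rho} {eta} {kappa}
alpha–eta (2): add. Components now {delta,mu} {alpha,eta} {rho} {kappa}
alpha–kappa (4): add. Components now {delta,mu} {alpha,eta,kappa} {rho}
kappa–rho (5): add. Components now {delta,mu} {alpha,eta,kappa,rho}
eta–kappa (6): skip — eta and kappa already connected.
kappa–mu (7): add. Components now {alpha,delta,eta,kappa,mu,rho}
Edges rejected before the tree was complete: 1.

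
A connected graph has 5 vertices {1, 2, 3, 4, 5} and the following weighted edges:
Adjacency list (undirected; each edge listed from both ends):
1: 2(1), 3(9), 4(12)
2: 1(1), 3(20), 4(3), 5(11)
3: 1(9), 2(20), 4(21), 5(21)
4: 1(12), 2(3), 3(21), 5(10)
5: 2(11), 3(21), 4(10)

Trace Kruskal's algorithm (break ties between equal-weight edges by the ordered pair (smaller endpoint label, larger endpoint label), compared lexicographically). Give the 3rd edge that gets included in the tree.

1-3

Sort edges by weight, then run Kruskal:
1—2 (1): add. Components now {1,2} {3} {4} {5}
2—4 (3): add. Components now {1,2,4} {3} {5}
1—3 (9): add. Components now {1,2,3,4} {5}
4—5 (10): add. Components now {1,2,3,4,5}
The 3rd edge added is 1—3.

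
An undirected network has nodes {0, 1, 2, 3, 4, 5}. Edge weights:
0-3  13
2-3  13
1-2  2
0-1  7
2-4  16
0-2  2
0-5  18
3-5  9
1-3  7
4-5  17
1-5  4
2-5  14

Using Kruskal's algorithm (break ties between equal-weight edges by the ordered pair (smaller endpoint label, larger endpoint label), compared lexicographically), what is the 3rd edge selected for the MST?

1-5

Kruskal: consider edges lightest-first.
0-2 (2): add. Components now {0,2} {1} {3} {4} {5}
1-2 (2): add. Components now {0,1,2} {3} {4} {5}
1-5 (4): add. Components now {0,1,2,5} {3} {4}
0-1 (7): skip — 0 and 1 already connected.
1-3 (7): add. Components now {0,1,2,3,5} {4}
3-5 (9): skip — 3 and 5 already connected.
0-3 (13): skip — 0 and 3 already connected.
2-3 (13): skip — 2 and 3 already connected.
2-5 (14): skip — 2 and 5 already connected.
2-4 (16): add. Components now {0,1,2,3,4,5}
The 3rd edge added is 1-5.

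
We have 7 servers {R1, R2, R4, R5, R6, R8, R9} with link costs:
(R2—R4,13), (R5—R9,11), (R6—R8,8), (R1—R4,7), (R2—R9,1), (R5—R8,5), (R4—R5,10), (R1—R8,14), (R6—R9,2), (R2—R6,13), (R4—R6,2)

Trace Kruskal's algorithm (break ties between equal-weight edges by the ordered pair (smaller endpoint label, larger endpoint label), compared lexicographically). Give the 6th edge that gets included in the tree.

Sort edges by weight, then run Kruskal:
R2—R9 (1): add — endpoints in different components.
R4—R6 (2): add — endpoints in different components.
R6—R9 (2): add — endpoints in different components.
R5—R8 (5): add — endpoints in different components.
R1—R4 (7): add — endpoints in different components.
R6—R8 (8): add — endpoints in different components.
The 6th edge added is R6—R8.

R6-R8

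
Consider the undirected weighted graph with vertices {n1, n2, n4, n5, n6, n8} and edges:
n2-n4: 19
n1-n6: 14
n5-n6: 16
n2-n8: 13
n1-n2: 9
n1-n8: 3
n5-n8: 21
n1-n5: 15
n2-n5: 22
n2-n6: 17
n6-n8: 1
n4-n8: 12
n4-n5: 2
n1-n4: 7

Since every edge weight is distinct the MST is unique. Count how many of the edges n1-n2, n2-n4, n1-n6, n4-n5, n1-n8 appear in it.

3

Sort edges by weight, then run Kruskal:
n6-n8 (1): add. Components now {n2} {n6,n8} {n5} {n4} {n1}
n4-n5 (2): add. Components now {n2} {n6,n8} {n4,n5} {n1}
n1-n8 (3): add. Components now {n2} {n1,n6,n8} {n4,n5}
n1-n4 (7): add. Components now {n2} {n1,n4,n5,n6,n8}
n1-n2 (9): add. Components now {n1,n2,n4,n5,n6,n8}
MST edge set: {n6-n8, n4-n5, n1-n8, n1-n4, n1-n2}.
Of the listed edges, {n1-n2, n4-n5, n1-n8} are in the MST → 3.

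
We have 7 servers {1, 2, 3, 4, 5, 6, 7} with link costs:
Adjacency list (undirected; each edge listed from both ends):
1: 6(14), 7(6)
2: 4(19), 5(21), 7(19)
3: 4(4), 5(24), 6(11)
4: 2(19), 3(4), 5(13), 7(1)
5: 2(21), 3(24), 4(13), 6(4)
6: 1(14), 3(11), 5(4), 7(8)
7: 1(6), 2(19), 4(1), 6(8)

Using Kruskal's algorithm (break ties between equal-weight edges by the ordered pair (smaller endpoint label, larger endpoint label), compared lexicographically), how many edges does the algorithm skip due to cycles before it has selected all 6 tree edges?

3

Kruskal: consider edges lightest-first.
4-7 (1): add. Components now {1} {2} {3} {4,7} {5} {6}
3-4 (4): add. Components now {1} {2} {3,4,7} {5} {6}
5-6 (4): add. Components now {1} {2} {3,4,7} {5,6}
1-7 (6): add. Components now {1,3,4,7} {2} {5,6}
6-7 (8): add. Components now {1,3,4,5,6,7} {2}
3-6 (11): skip — 3 and 6 already connected.
4-5 (13): skip — 4 and 5 already connected.
1-6 (14): skip — 1 and 6 already connected.
2-4 (19): add. Components now {1,2,3,4,5,6,7}
Edges rejected before the tree was complete: 3.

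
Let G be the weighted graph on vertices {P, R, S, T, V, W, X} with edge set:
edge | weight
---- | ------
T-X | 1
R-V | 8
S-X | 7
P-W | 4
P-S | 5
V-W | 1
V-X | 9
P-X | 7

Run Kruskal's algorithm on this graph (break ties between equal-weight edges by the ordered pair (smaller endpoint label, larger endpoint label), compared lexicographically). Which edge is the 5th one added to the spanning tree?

Sort edges by weight, then run Kruskal:
T-X (1): add — endpoints in different components.
V-W (1): add — endpoints in different components.
P-W (4): add — endpoints in different components.
P-S (5): add — endpoints in different components.
P-X (7): add — endpoints in different components.
S-X (7): skip — X and S already connected.
R-V (8): add — endpoints in different components.
The 5th edge added is P-X.

P-X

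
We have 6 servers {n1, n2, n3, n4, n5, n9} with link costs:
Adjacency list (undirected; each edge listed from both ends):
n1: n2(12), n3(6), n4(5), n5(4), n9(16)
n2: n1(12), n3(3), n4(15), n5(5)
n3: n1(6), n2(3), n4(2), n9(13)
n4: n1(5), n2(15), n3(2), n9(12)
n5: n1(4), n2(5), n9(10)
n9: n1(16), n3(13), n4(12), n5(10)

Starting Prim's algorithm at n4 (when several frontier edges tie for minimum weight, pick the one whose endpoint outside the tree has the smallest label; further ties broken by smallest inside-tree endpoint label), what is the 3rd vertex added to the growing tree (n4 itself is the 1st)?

Grow the tree from n4 using Prim:
Step 1: cheapest edge leaving the tree is n3—n4 (2); add n3.
Step 2: cheapest edge leaving the tree is n2—n3 (3); add n2.
Step 3: cheapest edge leaving the tree is n1—n4 (5); add n1.
Step 4: cheapest edge leaving the tree is n1—n5 (4); add n5.
Step 5: cheapest edge leaving the tree is n5—n9 (10); add n9.
Vertex order: n4, n3, n2, n1, n5, n9. The 3rd vertex is n2.

n2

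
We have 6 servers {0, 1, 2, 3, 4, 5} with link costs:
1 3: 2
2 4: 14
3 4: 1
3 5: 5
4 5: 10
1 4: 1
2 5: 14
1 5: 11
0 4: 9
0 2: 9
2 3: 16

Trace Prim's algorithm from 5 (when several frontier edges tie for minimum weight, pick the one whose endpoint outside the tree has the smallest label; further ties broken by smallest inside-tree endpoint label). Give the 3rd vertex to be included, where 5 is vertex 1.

4

Prim, starting at 5.
Step 1: frontier [3 5 5, 4 5 10, 1 5 11, 2 5 14] → take 3 5 (5); add 3.
Step 2: frontier [3 4 1, 1 3 2, 2 3 16, 4 5 10, 1 5 11, 2 5 14] → take 3 4 (1); add 4.
Step 3: frontier [1 3 2, 2 3 16, 1 4 1, 0 4 9, 2 4 14, 1 5 11, 2 5 14] → take 1 4 (1); add 1.
Step 4: frontier [2 3 16, 0 4 9, 2 4 14, 2 5 14] → take 0 4 (9); add 0.
Step 5: frontier [0 2 9, 2 3 16, 2 4 14, 2 5 14] → take 0 2 (9); add 2.
Vertex order: 5, 3, 4, 1, 0, 2. The 3rd vertex is 4.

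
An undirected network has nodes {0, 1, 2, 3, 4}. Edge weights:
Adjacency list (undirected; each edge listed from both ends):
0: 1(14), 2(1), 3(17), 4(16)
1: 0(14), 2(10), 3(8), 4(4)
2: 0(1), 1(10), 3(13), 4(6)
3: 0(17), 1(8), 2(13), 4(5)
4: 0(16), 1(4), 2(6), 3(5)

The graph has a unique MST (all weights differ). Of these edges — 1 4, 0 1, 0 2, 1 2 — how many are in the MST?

2

Kruskal: consider edges lightest-first.
0 2 (1): add — endpoints in different components.
1 4 (4): add — endpoints in different components.
3 4 (5): add — endpoints in different components.
2 4 (6): add — endpoints in different components.
MST edge set: {0 2, 1 4, 3 4, 2 4}.
Of the listed edges, {1 4, 0 2} are in the MST → 2.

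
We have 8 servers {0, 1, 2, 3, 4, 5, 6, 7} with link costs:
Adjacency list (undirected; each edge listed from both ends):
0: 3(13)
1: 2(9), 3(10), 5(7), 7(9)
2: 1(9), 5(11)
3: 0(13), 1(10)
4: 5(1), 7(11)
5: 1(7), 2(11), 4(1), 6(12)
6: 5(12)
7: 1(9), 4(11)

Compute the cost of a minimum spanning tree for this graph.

Kruskal's algorithm — process edges by increasing weight (ties by edge label):
4—5 (1): add — endpoints in different components.
1—5 (7): add — endpoints in different components.
1—2 (9): add — endpoints in different components.
1—7 (9): add — endpoints in different components.
1—3 (10): add — endpoints in different components.
2—5 (11): skip — 2 and 5 already connected.
4—7 (11): skip — 4 and 7 already connected.
5—6 (12): add — endpoints in different components.
0—3 (13): add — endpoints in different components.
MST edges: 4—5, 1—5, 1—2, 1—7, 1—3, 5—6, 0—3; total weight 1+7+9+9+10+12+13 = 61.

61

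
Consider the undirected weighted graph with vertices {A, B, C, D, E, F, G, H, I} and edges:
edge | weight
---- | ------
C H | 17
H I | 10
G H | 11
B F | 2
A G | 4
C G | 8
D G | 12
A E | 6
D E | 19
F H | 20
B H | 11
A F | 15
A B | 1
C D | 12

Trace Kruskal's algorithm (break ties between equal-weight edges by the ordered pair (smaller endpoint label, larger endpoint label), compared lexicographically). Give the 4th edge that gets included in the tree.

A-E

Sort edges by weight, then run Kruskal:
A B (1): add — endpoints in different components.
B F (2): add — endpoints in different components.
A G (4): add — endpoints in different components.
A E (6): add — endpoints in different components.
C G (8): add — endpoints in different components.
H I (10): add — endpoints in different components.
B H (11): add — endpoints in different components.
G H (11): skip — G and H already connected.
C D (12): add — endpoints in different components.
The 4th edge added is A E.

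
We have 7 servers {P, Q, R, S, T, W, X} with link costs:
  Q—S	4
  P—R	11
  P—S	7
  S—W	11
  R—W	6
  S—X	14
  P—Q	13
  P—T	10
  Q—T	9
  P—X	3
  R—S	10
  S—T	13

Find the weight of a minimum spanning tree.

39

Prim's algorithm from S:
Step 1: frontier [Q—S 4, P—S 7, R—S 10, S—W 11, S—T 13, S—X 14] → take Q—S (4); add Q.
Step 2: frontier [Q—T 9, P—Q 13, P—S 7, R—S 10, S—W 11, S—T 13, S—X 14] → take P—S (7); add P.
Step 3: frontier [P—X 3, P—T 10, P—R 11, Q—T 9, R—S 10, S—W 11, S—T 13, S—X 14] → take P—X (3); add X.
Step 4: frontier [P—T 10, P—R 11, Q—T 9, R—S 10, S—W 11, S—T 13] → take Q—T (9); add T.
Step 5: frontier [P—R 11, R—S 10, S—W 11] → take R—S (10); add R.
Step 6: frontier [R—W 6, S—W 11] → take R—W (6); add W.
MST edges: Q—S, P—S, P—X, Q—T, R—S, R—W; total weight 4+7+3+9+10+6 = 39.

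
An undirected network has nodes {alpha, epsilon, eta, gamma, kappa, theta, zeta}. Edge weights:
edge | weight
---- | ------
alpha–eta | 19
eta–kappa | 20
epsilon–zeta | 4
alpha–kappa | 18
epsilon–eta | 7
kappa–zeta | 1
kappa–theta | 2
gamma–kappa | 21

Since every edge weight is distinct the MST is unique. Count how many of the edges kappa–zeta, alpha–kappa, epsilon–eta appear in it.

Sort edges by weight, then run Kruskal:
kappa–zeta (1): add. Components now {epsilon} {eta} {alpha} {gamma} {kappa,zeta} {theta}
kappa–theta (2): add. Components now {epsilon} {eta} {alpha} {gamma} {kappa,theta,zeta}
epsilon–zeta (4): add. Components now {epsilon,kappa,theta,zeta} {eta} {alpha} {gamma}
epsilon–eta (7): add. Components now {epsilon,eta,kappa,theta,zeta} {alpha} {gamma}
alpha–kappa (18): add. Components now {alpha,epsilon,eta,kappa,theta,zeta} {gamma}
alpha–eta (19): skip — eta and alpha already connected.
eta–kappa (20): skip — eta and kappa already connected.
gamma–kappa (21): add. Components now {alpha,epsilon,eta,gamma,kappa,theta,zeta}
MST edge set: {kappa–zeta, kappa–theta, epsilon–zeta, epsilon–eta, alpha–kappa, gamma–kappa}.
Of the listed edges, {kappa–zeta, alpha–kappa, epsilon–eta} are in the MST → 3.

3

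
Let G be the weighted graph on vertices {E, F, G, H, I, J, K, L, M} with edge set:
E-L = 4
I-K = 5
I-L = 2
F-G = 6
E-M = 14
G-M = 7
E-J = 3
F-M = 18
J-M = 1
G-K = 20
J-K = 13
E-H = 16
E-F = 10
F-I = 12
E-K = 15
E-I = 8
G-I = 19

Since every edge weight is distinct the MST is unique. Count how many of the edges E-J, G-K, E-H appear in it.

2

Kruskal's algorithm — process edges by increasing weight (ties by edge label):
J-M (1): add — endpoints in different components.
I-L (2): add — endpoints in different components.
E-J (3): add — endpoints in different components.
E-L (4): add — endpoints in different components.
I-K (5): add — endpoints in different components.
F-G (6): add — endpoints in different components.
G-M (7): add — endpoints in different components.
E-I (8): skip — E and I already connected.
E-F (10): skip — E and F already connected.
F-I (12): skip — F and I already connected.
J-K (13): skip — J and K already connected.
E-M (14): skip — E and M already connected.
E-K (15): skip — E and K already connected.
E-H (16): add — endpoints in different components.
MST edge set: {J-M, I-L, E-J, E-L, I-K, F-G, G-M, E-H}.
Of the listed edges, {E-J, E-H} are in the MST → 2.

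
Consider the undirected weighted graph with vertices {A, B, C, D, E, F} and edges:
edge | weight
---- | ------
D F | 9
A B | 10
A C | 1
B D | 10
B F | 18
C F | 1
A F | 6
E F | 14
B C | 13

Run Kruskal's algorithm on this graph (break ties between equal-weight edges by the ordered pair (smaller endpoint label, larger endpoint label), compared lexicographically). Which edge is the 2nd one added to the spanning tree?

Kruskal's algorithm — process edges by increasing weight (ties by edge label):
A C (1): add. Components now {A,C} {B} {D} {E} {F}
C F (1): add. Components now {A,C,F} {B} {D} {E}
A F (6): skip — A and F already connected.
D F (9): add. Components now {A,C,D,F} {B} {E}
A B (10): add. Components now {A,B,C,D,F} {E}
B D (10): skip — B and D already connected.
B C (13): skip — B and C already connected.
E F (14): add. Components now {A,B,C,D,E,F}
The 2nd edge added is C F.

C-F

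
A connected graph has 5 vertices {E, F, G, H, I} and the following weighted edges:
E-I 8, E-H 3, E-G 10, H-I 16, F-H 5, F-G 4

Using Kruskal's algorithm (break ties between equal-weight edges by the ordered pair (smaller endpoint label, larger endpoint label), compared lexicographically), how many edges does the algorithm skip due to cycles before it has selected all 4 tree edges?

Kruskal: consider edges lightest-first.
E-H (3): add — endpoints in different components.
F-G (4): add — endpoints in different components.
F-H (5): add — endpoints in different components.
E-I (8): add — endpoints in different components.
Edges rejected before the tree was complete: 0.

0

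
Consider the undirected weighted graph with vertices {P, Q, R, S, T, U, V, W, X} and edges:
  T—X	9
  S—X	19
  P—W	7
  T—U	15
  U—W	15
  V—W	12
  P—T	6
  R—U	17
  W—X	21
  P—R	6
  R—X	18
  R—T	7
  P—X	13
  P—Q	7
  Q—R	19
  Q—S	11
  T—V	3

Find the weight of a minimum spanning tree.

Grow the tree from U using Prim:
Step 1: cheapest edge leaving the tree is T—U (15); add T.
Step 2: cheapest edge leaving the tree is T—V (3); add V.
Step 3: cheapest edge leaving the tree is P—T (6); add P.
Step 4: cheapest edge leaving the tree is P—R (6); add R.
Step 5: cheapest edge leaving the tree is P—Q (7); add Q.
Step 6: cheapest edge leaving the tree is P—W (7); add W.
Step 7: cheapest edge leaving the tree is T—X (9); add X.
Step 8: cheapest edge leaving the tree is Q—S (11); add S.
MST edges: T—U, T—V, P—T, P—R, P—Q, P—W, T—X, Q—S; total weight 15+3+6+6+7+7+9+11 = 64.

64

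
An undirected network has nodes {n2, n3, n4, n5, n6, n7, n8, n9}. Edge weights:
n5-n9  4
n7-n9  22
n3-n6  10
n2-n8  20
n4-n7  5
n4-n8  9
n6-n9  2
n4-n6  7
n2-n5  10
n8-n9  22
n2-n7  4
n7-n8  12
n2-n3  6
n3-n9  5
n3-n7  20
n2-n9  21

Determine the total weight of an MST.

35

Prim, starting at n3.
Step 1: cheapest edge leaving the tree is n3-n9 (5); add n9.
Step 2: cheapest edge leaving the tree is n6-n9 (2); add n6.
Step 3: cheapest edge leaving the tree is n5-n9 (4); add n5.
Step 4: cheapest edge leaving the tree is n2-n3 (6); add n2.
Step 5: cheapest edge leaving the tree is n2-n7 (4); add n7.
Step 6: cheapest edge leaving the tree is n4-n7 (5); add n4.
Step 7: cheapest edge leaving the tree is n4-n8 (9); add n8.
MST edges: n3-n9, n6-n9, n5-n9, n2-n3, n2-n7, n4-n7, n4-n8; total weight 5+2+4+6+4+5+9 = 35.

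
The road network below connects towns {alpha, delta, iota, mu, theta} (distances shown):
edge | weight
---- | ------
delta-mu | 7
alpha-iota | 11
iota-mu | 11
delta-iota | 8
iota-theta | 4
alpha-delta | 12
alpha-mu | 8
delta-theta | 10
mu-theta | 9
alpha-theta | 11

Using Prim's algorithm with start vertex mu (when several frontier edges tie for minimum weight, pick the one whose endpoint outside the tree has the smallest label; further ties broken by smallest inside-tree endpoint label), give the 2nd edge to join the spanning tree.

Prim's algorithm from mu:
Step 1: cheapest edge leaving the tree is delta-mu (7); add delta.
Step 2: cheapest edge leaving the tree is alpha-mu (8); add alpha.
Step 3: cheapest edge leaving the tree is delta-iota (8); add iota.
Step 4: cheapest edge leaving the tree is iota-theta (4); add theta.
The 2nd edge added is alpha-mu.

alpha-mu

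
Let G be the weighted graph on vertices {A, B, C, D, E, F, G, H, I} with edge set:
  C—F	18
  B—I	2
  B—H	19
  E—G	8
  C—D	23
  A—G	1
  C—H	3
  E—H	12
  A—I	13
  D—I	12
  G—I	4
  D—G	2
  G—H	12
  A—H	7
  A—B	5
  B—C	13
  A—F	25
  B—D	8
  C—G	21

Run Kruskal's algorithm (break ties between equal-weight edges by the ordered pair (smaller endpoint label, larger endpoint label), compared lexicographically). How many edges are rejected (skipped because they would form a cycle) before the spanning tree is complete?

7

Kruskal's algorithm — process edges by increasing weight (ties by edge label):
A—G (1): add — endpoints in different components.
B—I (2): add — endpoints in different components.
D—G (2): add — endpoints in different components.
C—H (3): add — endpoints in different components.
G—I (4): add — endpoints in different components.
A—B (5): skip — A and B already connected.
A—H (7): add — endpoints in different components.
B—D (8): skip — B and D already connected.
E—G (8): add — endpoints in different components.
D—I (12): skip — D and I already connected.
E—H (12): skip — E and H already connected.
G—H (12): skip — G and H already connected.
A—I (13): skip — A and I already connected.
B—C (13): skip — B and C already connected.
C—F (18): add — endpoints in different components.
Edges rejected before the tree was complete: 7.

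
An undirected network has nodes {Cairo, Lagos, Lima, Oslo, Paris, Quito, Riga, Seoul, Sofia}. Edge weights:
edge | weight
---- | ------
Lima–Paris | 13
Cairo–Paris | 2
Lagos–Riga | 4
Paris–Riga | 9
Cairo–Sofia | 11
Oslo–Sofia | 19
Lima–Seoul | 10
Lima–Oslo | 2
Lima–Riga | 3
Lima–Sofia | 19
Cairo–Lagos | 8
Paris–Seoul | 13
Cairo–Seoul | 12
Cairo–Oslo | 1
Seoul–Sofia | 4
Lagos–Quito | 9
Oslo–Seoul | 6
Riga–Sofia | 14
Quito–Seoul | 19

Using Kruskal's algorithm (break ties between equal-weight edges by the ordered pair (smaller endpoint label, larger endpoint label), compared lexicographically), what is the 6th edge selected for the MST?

Kruskal: consider edges lightest-first.
Cairo–Oslo (1): add — endpoints in different components.
Cairo–Paris (2): add — endpoints in different components.
Lima–Oslo (2): add — endpoints in different components.
Lima–Riga (3): add — endpoints in different components.
Lagos–Riga (4): add — endpoints in different components.
Seoul–Sofia (4): add — endpoints in different components.
Oslo–Seoul (6): add — endpoints in different components.
Cairo–Lagos (8): skip — Cairo and Lagos already connected.
Lagos–Quito (9): add — endpoints in different components.
The 6th edge added is Seoul–Sofia.

Seoul-Sofia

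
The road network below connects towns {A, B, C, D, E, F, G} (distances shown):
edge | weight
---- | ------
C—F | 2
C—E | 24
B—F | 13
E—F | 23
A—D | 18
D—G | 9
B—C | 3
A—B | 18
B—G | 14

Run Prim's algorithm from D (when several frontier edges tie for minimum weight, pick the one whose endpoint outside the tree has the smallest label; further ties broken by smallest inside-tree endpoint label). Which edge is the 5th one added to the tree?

A-B

Prim, starting at D.
Step 1: frontier [D—G 9, A—D 18] → take D—G (9); add G.
Step 2: frontier [A—D 18, B—G 14] → take B—G (14); add B.
Step 3: frontier [B—C 3, B—F 13, A—B 18, A—D 18] → take B—C (3); add C.
Step 4: frontier [B—F 13, A—B 18, C—F 2, C—E 24, A—D 18] → take C—F (2); add F.
Step 5: frontier [A—B 18, C—E 24, A—D 18, E—F 23] → take A—B (18); add A.
Step 6: frontier [C—E 24, E—F 23] → take E—F (23); add E.
The 5th edge added is A—B.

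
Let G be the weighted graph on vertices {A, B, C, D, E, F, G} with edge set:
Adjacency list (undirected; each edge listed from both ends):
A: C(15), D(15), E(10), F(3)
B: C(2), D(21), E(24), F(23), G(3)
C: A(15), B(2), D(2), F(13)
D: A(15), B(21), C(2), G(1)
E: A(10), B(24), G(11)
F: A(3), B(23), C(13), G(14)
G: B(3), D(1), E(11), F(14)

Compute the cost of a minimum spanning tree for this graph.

Prim's algorithm from C:
Step 1: frontier [B–C 2, C–D 2, C–F 13, A–C 15] → take B–C (2); add B.
Step 2: frontier [B–G 3, B–D 21, B–F 23, B–E 24, C–D 2, C–F 13, A–C 15] → take C–D (2); add D.
Step 3: frontier [B–G 3, B–F 23, B–E 24, C–F 13, A–C 15, D–G 1, A–D 15] → take D–G (1); add G.
Step 4: frontier [B–F 23, B–E 24, C–F 13, A–C 15, A–D 15, E–G 11, F–G 14] → take E–G (11); add E.
Step 5: frontier [B–F 23, C–F 13, A–C 15, A–D 15, A–E 10, F–G 14] → take A–E (10); add A.
Step 6: frontier [A–F 3, B–F 23, C–F 13, F–G 14] → take A–F (3); add F.
MST edges: B–C, C–D, D–G, E–G, A–E, A–F; total weight 2+2+1+11+10+3 = 29.

29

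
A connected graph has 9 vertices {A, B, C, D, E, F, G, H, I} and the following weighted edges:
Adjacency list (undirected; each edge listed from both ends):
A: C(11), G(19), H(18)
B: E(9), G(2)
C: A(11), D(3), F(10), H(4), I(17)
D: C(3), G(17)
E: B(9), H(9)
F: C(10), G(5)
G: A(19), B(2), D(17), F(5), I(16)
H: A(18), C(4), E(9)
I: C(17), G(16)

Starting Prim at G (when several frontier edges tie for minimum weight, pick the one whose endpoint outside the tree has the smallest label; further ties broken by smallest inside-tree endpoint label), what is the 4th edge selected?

Prim, starting at G.
Step 1: cheapest edge leaving the tree is B–G (2); add B.
Step 2: cheapest edge leaving the tree is F–G (5); add F.
Step 3: cheapest edge leaving the tree is B–E (9); add E.
Step 4: cheapest edge leaving the tree is E–H (9); add H.
Step 5: cheapest edge leaving the tree is C–H (4); add C.
Step 6: cheapest edge leaving the tree is C–D (3); add D.
Step 7: cheapest edge leaving the tree is A–C (11); add A.
Step 8: cheapest edge leaving the tree is G–I (16); add I.
The 4th edge added is E–H.

E-H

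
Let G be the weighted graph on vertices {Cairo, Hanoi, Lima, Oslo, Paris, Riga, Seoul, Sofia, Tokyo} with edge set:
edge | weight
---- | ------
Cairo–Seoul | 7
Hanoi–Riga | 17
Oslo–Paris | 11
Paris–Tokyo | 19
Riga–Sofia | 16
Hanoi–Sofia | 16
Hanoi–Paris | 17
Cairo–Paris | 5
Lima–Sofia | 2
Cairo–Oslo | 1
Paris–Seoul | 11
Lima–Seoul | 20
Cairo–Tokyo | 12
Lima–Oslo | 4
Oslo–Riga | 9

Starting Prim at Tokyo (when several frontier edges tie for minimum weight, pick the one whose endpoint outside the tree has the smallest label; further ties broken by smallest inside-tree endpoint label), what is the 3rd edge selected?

Lima-Oslo

Grow the tree from Tokyo using Prim:
Step 1: cheapest edge leaving the tree is Cairo–Tokyo (12); add Cairo.
Step 2: cheapest edge leaving the tree is Cairo–Oslo (1); add Oslo.
Step 3: cheapest edge leaving the tree is Lima–Oslo (4); add Lima.
Step 4: cheapest edge leaving the tree is Lima–Sofia (2); add Sofia.
Step 5: cheapest edge leaving the tree is Cairo–Paris (5); add Paris.
Step 6: cheapest edge leaving the tree is Cairo–Seoul (7); add Seoul.
Step 7: cheapest edge leaving the tree is Oslo–Riga (9); add Riga.
Step 8: cheapest edge leaving the tree is Hanoi–Sofia (16); add Hanoi.
The 3rd edge added is Lima–Oslo.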